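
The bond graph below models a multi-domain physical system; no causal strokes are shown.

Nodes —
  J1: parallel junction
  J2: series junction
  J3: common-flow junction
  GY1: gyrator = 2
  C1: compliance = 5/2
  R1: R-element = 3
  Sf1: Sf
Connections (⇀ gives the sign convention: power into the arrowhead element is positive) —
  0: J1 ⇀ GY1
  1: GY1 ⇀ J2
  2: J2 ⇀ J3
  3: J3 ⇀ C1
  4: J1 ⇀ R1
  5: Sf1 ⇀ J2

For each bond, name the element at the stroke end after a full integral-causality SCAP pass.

#5 →Sf1  (Sf1: flow source, stroke at near end)
#1 →J2  (J2: bond 5 brought flow, rest push out)
#2 →J2  (1-jn J2 has f-setter on 5)
#3 →J3  (J3: bond 2 brought flow, rest push out)
#0 →J1  (GY GY1: same side as bond 1)
#4 →R1  (0-jn J1 has e-setter on 0)

bond 0 →J1
bond 1 →J2
bond 2 →J2
bond 3 →J3
bond 4 →R1
bond 5 →Sf1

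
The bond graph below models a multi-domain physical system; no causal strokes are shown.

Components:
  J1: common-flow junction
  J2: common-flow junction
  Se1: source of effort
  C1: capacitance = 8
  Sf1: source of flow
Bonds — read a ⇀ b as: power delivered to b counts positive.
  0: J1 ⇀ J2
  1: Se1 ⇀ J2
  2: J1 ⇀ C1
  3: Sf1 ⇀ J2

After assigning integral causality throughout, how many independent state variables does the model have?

bond 1 stroke at J2  (source Se1 imposes e)
bond 3 stroke at Sf1  (Sf1 fixes flow; stroke at Sf1)
bond 0 stroke at J2  (common-f at J2 fixed by 3)
bond 2 stroke at J1  (J1 flow already set via bond 0)

1  (C1 all integral)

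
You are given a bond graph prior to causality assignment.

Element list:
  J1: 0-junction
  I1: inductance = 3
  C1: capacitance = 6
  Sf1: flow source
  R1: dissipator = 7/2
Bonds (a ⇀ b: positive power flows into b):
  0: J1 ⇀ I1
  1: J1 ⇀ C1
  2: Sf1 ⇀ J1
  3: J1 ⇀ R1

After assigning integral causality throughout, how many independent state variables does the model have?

#2 |Sf1  (source Sf1 imposes f)
#0 |I1  (I1 integral (f out))
#1 |J1  (C1: C, integral causality)
#3 |R1  (J1 effort already set via bond 1)

2  (C1, I1 all integral)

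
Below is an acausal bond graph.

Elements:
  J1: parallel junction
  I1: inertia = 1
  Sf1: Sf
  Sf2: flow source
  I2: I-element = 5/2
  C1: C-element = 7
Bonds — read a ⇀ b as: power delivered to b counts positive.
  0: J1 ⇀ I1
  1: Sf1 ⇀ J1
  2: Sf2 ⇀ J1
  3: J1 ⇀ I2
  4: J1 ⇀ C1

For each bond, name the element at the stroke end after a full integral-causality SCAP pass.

b1 |Sf1  (Sf1 (Sf) sets flow on bond)
b2 |Sf2  (source Sf2 imposes f)
b0 |I1  (I1 outputs flow p/I1)
b3 |I2  (I2 outputs flow p/I2)
b4 |J1  (J1 needs exactly one e-in)

β0 |I1
β1 |Sf1
β2 |Sf2
β3 |I2
β4 |J1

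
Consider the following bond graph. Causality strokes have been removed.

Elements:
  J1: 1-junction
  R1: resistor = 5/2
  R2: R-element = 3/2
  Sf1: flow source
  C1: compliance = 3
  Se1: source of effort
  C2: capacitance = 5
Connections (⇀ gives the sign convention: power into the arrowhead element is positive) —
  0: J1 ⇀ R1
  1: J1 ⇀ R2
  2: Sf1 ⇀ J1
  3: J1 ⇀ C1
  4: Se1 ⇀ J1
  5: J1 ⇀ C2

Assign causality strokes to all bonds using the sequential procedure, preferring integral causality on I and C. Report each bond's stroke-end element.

β2 stroke at Sf1  (Sf1 (Sf) sets flow on bond)
β4 stroke at J1  (Se1 (Se) sets effort on bond)
β0 stroke at J1  (common-f at J1 fixed by 2)
β1 stroke at J1  (J1 flow already set via bond 2)
β3 stroke at J1  (J1 flow already set via bond 2)
β5 stroke at J1  (J1 flow already set via bond 2)

#0 |J1
#1 |J1
#2 |Sf1
#3 |J1
#4 |J1
#5 |J1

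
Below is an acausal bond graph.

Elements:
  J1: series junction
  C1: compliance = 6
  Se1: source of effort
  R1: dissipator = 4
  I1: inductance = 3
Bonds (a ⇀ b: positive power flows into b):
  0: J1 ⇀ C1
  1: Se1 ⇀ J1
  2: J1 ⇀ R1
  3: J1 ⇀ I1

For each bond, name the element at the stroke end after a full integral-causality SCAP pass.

β0 |J1
β1 |J1
β2 |J1
β3 |I1

b1 stroke→J1  (Se1: effort source, stroke at far end)
b0 stroke→J1  (prefer integral on C1)
b3 stroke→I1  (prefer integral on I1)
b2 stroke→J1  (1-jn J1 has f-setter on 3)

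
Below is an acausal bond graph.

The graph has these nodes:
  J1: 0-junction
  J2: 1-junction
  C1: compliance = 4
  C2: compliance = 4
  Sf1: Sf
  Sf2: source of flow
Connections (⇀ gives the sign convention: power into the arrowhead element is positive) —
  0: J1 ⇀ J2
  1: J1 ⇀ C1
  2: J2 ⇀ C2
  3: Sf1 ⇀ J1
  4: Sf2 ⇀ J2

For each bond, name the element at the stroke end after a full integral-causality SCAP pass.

bond 3 |Sf1  (Sf1 (Sf) sets flow on bond)
bond 4 |Sf2  (Sf2 (Sf) sets flow on bond)
bond 0 |J2  (common-f at J2 fixed by 4)
bond 2 |J2  (J2: bond 4 brought flow, rest push out)
bond 1 |J1  (J1: last free bond brings effort in)

bond 0 stroke at J2
bond 1 stroke at J1
bond 2 stroke at J2
bond 3 stroke at Sf1
bond 4 stroke at Sf2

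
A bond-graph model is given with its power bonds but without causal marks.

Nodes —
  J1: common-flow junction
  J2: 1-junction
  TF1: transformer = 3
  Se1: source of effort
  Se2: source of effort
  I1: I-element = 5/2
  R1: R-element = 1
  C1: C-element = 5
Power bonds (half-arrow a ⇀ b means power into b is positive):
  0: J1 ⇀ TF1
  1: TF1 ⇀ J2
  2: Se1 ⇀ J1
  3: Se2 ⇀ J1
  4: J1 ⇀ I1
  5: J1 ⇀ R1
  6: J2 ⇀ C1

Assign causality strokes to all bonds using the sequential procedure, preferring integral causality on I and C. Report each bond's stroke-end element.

bond 2 |J1  (Se1 fixes effort; stroke away)
bond 3 |J1  (Se2 (Se) sets effort on bond)
bond 4 |I1  (prefer integral on I1)
bond 0 |J1  (common-f at J1 fixed by 4)
bond 5 |J1  (common-f at J1 fixed by 4)
bond 1 |TF1  (TF1: transformer flips bond 0)
bond 6 |J2  (J2 flow already set via bond 1)

β0 stroke at J1
β1 stroke at TF1
β2 stroke at J1
β3 stroke at J1
β4 stroke at I1
β5 stroke at J1
β6 stroke at J2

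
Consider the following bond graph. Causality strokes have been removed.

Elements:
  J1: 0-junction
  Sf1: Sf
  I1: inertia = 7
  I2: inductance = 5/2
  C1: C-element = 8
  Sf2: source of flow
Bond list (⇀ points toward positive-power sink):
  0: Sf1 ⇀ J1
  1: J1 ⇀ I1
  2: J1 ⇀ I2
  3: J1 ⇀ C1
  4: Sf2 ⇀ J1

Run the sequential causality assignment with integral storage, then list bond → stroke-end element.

bond 0 stroke→Sf1  (Sf1 (Sf) sets flow on bond)
bond 4 stroke→Sf2  (Sf2 (Sf) sets flow on bond)
bond 1 stroke→I1  (prefer integral on I1)
bond 2 stroke→I2  (I2: I, integral causality)
bond 3 stroke→J1  (J1: last free bond brings effort in)

b0 →Sf1
b1 →I1
b2 →I2
b3 →J1
b4 →Sf2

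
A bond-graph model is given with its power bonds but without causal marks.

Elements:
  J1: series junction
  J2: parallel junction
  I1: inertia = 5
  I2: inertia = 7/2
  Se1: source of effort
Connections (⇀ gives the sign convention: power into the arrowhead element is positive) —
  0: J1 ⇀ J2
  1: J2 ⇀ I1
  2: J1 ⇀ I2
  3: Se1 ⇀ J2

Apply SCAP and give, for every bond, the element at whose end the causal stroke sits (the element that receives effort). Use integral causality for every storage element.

#0 stroke at J1
#1 stroke at I1
#2 stroke at I2
#3 stroke at J2

bond 3 stroke→J2  (source Se1 imposes e)
bond 0 stroke→J1  (0-jn J2 has e-setter on 3)
bond 1 stroke→I1  (0-jn J2 has e-setter on 3)
bond 2 stroke→I2  (only one flow-in slot at J1)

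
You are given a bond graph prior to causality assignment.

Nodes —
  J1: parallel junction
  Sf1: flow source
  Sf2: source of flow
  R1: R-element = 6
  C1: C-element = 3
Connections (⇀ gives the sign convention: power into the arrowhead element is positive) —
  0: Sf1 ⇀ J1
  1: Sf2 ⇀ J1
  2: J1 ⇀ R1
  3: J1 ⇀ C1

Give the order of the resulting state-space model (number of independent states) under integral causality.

b0 stroke at Sf1  (Sf1 (Sf) sets flow on bond)
b1 stroke at Sf2  (Sf2: flow source, stroke at near end)
b3 stroke at J1  (C1 integral (e out))
b2 stroke at R1  (J1 effort already set via bond 3)

1  (C1 all integral)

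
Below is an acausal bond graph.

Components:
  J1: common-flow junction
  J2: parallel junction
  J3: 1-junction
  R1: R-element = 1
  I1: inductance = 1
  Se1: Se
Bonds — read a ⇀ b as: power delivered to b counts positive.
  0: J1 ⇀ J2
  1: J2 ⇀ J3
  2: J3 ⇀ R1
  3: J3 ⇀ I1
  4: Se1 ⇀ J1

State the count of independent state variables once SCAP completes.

β4 stroke→J1  (Se1: effort source, stroke at far end)
β0 stroke→J2  (J1: last free bond brings flow in)
β1 stroke→J3  (0-jn J2 has e-setter on 0)
β3 stroke→I1  (I1: I, integral causality)
β2 stroke→J3  (common-f at J3 fixed by 3)

1  (I1 all integral)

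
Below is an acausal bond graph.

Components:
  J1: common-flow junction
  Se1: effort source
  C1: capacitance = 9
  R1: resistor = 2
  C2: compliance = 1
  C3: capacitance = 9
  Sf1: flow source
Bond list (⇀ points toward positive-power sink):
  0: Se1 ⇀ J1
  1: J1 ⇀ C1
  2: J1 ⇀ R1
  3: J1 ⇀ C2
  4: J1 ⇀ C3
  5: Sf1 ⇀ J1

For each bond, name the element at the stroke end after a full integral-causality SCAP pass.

b0 →J1
b1 →J1
b2 →J1
b3 →J1
b4 →J1
b5 →Sf1

β0 stroke→J1  (source Se1 imposes e)
β5 stroke→Sf1  (source Sf1 imposes f)
β1 stroke→J1  (1-jn J1 has f-setter on 5)
β2 stroke→J1  (J1: bond 5 brought flow, rest push out)
β3 stroke→J1  (J1 flow already set via bond 5)
β4 stroke→J1  (J1 flow already set via bond 5)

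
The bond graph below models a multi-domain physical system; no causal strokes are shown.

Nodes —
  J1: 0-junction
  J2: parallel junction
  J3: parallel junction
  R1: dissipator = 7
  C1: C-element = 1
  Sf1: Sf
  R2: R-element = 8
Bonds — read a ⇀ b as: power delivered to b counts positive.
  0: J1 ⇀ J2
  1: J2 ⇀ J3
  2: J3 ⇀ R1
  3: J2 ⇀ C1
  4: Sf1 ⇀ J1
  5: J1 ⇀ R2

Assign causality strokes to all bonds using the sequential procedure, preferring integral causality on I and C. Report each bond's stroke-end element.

β4 stroke→Sf1  (source Sf1 imposes f)
β3 stroke→J2  (C1 integral (e out))
β0 stroke→J1  (J2: bond 3 brought effort, rest push out)
β1 stroke→J3  (J2 effort already set via bond 3)
β2 stroke→R1  (0-jn J3 has e-setter on 1)
β5 stroke→R2  (J1 effort already set via bond 0)

bond 0 stroke→J1
bond 1 stroke→J3
bond 2 stroke→R1
bond 3 stroke→J2
bond 4 stroke→Sf1
bond 5 stroke→R2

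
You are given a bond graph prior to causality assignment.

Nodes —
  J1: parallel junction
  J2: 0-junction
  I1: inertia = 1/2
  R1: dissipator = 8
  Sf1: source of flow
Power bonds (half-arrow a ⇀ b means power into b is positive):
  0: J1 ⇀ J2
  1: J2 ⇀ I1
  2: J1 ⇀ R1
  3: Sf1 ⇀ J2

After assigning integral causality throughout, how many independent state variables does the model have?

1  (I1 all integral)

bond 3 →Sf1  (Sf1 fixes flow; stroke at Sf1)
bond 1 →I1  (I1 outputs flow p/I1)
bond 0 →J2  (J2 needs exactly one e-in)
bond 2 →J1  (J1: last free bond brings effort in)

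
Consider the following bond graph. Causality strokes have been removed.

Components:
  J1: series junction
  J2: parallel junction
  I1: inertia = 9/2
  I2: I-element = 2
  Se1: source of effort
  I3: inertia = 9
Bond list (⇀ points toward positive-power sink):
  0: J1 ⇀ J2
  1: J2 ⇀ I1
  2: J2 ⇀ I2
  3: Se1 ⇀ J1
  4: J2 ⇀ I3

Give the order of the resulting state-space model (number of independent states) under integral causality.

3  (I1, I2, I3 all integral)

#3 stroke at J1  (Se1: effort source, stroke at far end)
#0 stroke at J2  (J1: last free bond brings flow in)
#1 stroke at I1  (J2: bond 0 brought effort, rest push out)
#2 stroke at I2  (J2 effort already set via bond 0)
#4 stroke at I3  (J2 effort already set via bond 0)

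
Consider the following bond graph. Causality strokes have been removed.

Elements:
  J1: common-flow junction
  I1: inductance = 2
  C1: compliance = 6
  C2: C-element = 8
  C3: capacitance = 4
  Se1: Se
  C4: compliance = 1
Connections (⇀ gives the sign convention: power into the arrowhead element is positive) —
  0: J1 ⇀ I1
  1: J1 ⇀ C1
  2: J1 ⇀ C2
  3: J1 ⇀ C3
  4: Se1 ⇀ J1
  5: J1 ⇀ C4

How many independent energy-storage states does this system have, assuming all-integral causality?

5  (C1, C2, C3, C4, I1 all integral)

#4 stroke at J1  (Se1: effort source, stroke at far end)
#0 stroke at I1  (prefer integral on I1)
#1 stroke at J1  (J1: bond 0 brought flow, rest push out)
#2 stroke at J1  (1-jn J1 has f-setter on 0)
#3 stroke at J1  (J1: bond 0 brought flow, rest push out)
#5 stroke at J1  (J1 flow already set via bond 0)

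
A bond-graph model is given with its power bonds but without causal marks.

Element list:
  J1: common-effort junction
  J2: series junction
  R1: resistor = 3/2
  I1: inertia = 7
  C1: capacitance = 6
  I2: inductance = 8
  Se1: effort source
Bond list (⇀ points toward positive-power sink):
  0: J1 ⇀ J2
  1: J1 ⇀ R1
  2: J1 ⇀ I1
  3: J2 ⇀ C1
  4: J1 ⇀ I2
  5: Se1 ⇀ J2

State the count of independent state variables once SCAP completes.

3  (C1, I1, I2 all integral)

bond 5 stroke at J2  (Se1 fixes effort; stroke away)
bond 2 stroke at I1  (I1: I, integral causality)
bond 3 stroke at J2  (prefer integral on C1)
bond 0 stroke at J1  (J2 needs exactly one f-in)
bond 1 stroke at R1  (J1 effort already set via bond 0)
bond 4 stroke at I2  (common-e at J1 fixed by 0)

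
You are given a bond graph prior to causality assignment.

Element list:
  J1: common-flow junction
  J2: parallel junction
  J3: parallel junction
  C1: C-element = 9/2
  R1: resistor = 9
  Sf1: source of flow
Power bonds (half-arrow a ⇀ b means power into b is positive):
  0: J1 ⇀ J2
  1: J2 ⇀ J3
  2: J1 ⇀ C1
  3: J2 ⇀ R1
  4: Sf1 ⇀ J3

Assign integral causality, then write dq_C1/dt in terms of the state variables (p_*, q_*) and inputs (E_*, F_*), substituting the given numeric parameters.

dq_C1/dt = -F_Sf1 - 2*q_C1/81

β4 →Sf1  (Sf1: flow source, stroke at near end)
β1 →J3  (only one effort-in slot at J3)
β2 →J1  (C1 integral (e out))
β0 →J2  (J1 needs exactly one f-in)
β3 →R1  (common-e at J2 fixed by 0)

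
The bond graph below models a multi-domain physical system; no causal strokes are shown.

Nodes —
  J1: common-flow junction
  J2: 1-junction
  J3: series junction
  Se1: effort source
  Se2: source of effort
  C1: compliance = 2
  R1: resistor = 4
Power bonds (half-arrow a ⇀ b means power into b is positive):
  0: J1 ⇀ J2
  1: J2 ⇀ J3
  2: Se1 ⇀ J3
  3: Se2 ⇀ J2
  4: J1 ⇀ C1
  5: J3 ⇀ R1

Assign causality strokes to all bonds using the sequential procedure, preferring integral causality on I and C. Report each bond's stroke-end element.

b0 stroke at J2
b1 stroke at J3
b2 stroke at J3
b3 stroke at J2
b4 stroke at J1
b5 stroke at R1

#2 →J3  (Se1 (Se) sets effort on bond)
#3 →J2  (Se2 (Se) sets effort on bond)
#4 →J1  (C1: C, integral causality)
#0 →J2  (J1 needs exactly one f-in)
#1 →J3  (only one flow-in slot at J2)
#5 →R1  (J3: last free bond brings flow in)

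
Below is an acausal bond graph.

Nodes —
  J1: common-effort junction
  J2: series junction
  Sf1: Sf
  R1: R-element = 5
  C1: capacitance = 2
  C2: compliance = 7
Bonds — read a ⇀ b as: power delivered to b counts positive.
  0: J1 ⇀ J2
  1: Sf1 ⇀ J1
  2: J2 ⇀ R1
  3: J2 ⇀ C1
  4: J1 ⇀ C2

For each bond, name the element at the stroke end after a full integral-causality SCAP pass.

bond 1 stroke at Sf1  (Sf1 (Sf) sets flow on bond)
bond 3 stroke at J2  (C1 outputs effort q/C1)
bond 4 stroke at J1  (C2 outputs effort q/C2)
bond 0 stroke at J2  (J1: bond 4 brought effort, rest push out)
bond 2 stroke at R1  (only one flow-in slot at J2)

β0 |J2
β1 |Sf1
β2 |R1
β3 |J2
β4 |J1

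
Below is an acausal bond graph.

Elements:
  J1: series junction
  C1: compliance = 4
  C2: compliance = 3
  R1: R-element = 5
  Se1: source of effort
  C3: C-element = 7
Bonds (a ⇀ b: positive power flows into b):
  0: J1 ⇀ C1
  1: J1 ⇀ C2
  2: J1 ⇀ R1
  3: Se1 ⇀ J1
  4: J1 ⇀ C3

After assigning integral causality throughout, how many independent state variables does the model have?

3  (C1, C2, C3 all integral)

bond 3 stroke at J1  (source Se1 imposes e)
bond 0 stroke at J1  (C1 integral (e out))
bond 1 stroke at J1  (C2 outputs effort q/C2)
bond 4 stroke at J1  (prefer integral on C3)
bond 2 stroke at R1  (closing 1-jn rule on J1)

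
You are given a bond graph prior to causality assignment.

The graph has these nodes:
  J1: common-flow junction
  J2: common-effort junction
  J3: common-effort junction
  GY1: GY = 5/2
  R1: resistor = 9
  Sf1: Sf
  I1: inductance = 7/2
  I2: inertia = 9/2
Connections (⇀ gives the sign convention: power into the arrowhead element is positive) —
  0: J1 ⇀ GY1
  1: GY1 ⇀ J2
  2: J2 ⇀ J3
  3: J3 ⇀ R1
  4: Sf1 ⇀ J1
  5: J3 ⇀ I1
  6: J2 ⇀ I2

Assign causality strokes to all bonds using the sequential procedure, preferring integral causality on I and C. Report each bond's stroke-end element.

b4 |Sf1  (Sf1 (Sf) sets flow on bond)
b0 |J1  (1-jn J1 has f-setter on 4)
b1 |J2  (GY GY1: same side as bond 0)
b2 |J3  (J2 effort already set via bond 1)
b6 |I2  (common-e at J2 fixed by 1)
b3 |R1  (J3: bond 2 brought effort, rest push out)
b5 |I1  (J3 effort already set via bond 2)

bond 0 stroke at J1
bond 1 stroke at J2
bond 2 stroke at J3
bond 3 stroke at R1
bond 4 stroke at Sf1
bond 5 stroke at I1
bond 6 stroke at I2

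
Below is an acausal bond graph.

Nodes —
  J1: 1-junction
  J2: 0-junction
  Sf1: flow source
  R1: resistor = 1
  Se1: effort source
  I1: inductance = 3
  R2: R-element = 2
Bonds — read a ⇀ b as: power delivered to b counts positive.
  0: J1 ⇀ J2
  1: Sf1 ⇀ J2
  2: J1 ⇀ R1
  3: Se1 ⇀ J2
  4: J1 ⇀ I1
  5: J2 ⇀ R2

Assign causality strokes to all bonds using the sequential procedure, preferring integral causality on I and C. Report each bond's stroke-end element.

bond 0 stroke at J1
bond 1 stroke at Sf1
bond 2 stroke at J1
bond 3 stroke at J2
bond 4 stroke at I1
bond 5 stroke at R2

bond 1 |Sf1  (Sf1 fixes flow; stroke at Sf1)
bond 3 |J2  (Se1 (Se) sets effort on bond)
bond 0 |J1  (0-jn J2 has e-setter on 3)
bond 5 |R2  (J2: bond 3 brought effort, rest push out)
bond 4 |I1  (I1 outputs flow p/I1)
bond 2 |J1  (J1 flow already set via bond 4)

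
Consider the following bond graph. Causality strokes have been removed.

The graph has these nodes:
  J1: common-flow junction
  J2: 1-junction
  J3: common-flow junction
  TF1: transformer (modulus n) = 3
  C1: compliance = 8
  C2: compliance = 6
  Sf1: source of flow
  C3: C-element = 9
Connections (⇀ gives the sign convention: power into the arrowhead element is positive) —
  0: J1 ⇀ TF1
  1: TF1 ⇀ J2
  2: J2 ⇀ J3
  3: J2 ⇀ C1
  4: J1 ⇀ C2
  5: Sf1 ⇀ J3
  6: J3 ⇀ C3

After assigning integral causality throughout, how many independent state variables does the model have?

b5 →Sf1  (Sf1 (Sf) sets flow on bond)
b2 →J3  (common-f at J3 fixed by 5)
b6 →J3  (1-jn J3 has f-setter on 5)
b1 →J2  (common-f at J2 fixed by 2)
b3 →J2  (J2 flow already set via bond 2)
b0 →TF1  (TF1 one-in-one-out from 1)
b4 →J1  (J1 flow already set via bond 0)

3  (C1, C2, C3 all integral)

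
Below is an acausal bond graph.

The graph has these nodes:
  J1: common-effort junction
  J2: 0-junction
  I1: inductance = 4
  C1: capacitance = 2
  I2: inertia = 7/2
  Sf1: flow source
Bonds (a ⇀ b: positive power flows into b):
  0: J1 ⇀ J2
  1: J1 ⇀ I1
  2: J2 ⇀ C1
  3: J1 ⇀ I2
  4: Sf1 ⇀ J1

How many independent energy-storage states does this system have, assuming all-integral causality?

b4 →Sf1  (Sf1 (Sf) sets flow on bond)
b1 →I1  (I1 integral (f out))
b2 →J2  (C1 integral (e out))
b0 →J1  (common-e at J2 fixed by 2)
b3 →I2  (common-e at J1 fixed by 0)

3  (C1, I1, I2 all integral)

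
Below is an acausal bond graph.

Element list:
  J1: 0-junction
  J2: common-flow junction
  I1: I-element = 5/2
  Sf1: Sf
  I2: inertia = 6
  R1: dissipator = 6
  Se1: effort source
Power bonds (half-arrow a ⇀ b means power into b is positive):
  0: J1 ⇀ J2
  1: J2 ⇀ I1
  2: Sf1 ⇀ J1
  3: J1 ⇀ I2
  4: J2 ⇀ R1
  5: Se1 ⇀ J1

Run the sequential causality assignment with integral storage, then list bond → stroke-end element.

β0 stroke at J2
β1 stroke at I1
β2 stroke at Sf1
β3 stroke at I2
β4 stroke at J2
β5 stroke at J1

b2 |Sf1  (Sf1 (Sf) sets flow on bond)
b5 |J1  (source Se1 imposes e)
b0 |J2  (0-jn J1 has e-setter on 5)
b3 |I2  (J1 effort already set via bond 5)
b1 |I1  (I1: I, integral causality)
b4 |J2  (J2 flow already set via bond 1)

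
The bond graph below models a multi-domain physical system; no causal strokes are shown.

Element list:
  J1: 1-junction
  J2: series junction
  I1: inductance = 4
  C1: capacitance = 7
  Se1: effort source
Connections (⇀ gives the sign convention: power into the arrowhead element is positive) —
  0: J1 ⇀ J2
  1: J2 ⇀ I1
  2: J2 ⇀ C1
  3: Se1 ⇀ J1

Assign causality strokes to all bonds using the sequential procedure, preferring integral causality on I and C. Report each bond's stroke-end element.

bond 3 |J1  (Se1 (Se) sets effort on bond)
bond 0 |J2  (J1: last free bond brings flow in)
bond 1 |I1  (I1 integral (f out))
bond 2 |J2  (J2: bond 1 brought flow, rest push out)

bond 0 →J2
bond 1 →I1
bond 2 →J2
bond 3 →J1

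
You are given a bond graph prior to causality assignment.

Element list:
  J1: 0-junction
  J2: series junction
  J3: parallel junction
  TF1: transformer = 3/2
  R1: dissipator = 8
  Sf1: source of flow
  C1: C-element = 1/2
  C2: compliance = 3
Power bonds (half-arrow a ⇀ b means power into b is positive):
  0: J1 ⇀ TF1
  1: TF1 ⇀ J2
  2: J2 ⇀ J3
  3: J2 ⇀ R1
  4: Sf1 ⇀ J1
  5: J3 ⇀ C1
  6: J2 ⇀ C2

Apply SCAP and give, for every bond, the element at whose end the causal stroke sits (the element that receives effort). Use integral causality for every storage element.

#4 stroke at Sf1  (source Sf1 imposes f)
#0 stroke at J1  (J1: last free bond brings effort in)
#1 stroke at TF1  (TF1: transformer flips bond 0)
#2 stroke at J2  (1-jn J2 has f-setter on 1)
#3 stroke at J2  (J2 flow already set via bond 1)
#6 stroke at J2  (1-jn J2 has f-setter on 1)
#5 stroke at J3  (closing 0-jn rule on J3)

#0 →J1
#1 →TF1
#2 →J2
#3 →J2
#4 →Sf1
#5 →J3
#6 →J2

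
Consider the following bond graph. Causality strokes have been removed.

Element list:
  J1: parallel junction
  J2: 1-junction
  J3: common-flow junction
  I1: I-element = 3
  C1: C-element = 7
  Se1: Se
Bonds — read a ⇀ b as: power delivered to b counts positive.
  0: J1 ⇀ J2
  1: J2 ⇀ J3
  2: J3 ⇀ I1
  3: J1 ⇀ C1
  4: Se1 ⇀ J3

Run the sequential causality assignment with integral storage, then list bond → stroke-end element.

#4 →J3  (Se1 fixes effort; stroke away)
#2 →I1  (prefer integral on I1)
#1 →J3  (common-f at J3 fixed by 2)
#0 →J2  (1-jn J2 has f-setter on 1)
#3 →J1  (J1: last free bond brings effort in)

bond 0 stroke→J2
bond 1 stroke→J3
bond 2 stroke→I1
bond 3 stroke→J1
bond 4 stroke→J3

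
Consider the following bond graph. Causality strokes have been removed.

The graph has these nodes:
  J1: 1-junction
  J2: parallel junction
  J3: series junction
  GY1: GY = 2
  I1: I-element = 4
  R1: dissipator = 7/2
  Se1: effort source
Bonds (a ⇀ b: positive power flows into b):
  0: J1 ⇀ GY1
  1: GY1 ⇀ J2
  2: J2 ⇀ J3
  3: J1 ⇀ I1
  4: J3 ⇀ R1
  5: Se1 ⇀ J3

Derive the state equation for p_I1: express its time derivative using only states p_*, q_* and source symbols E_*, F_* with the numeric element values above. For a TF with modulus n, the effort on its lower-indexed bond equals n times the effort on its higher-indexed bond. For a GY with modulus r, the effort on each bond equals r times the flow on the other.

#5 stroke at J3  (Se1 fixes effort; stroke away)
#3 stroke at I1  (I1 outputs flow p/I1)
#0 stroke at J1  (J1 flow already set via bond 3)
#1 stroke at J2  (GY1: gyrator matches bond 0)
#2 stroke at J3  (0-jn J2 has e-setter on 1)
#4 stroke at R1  (J3: last free bond brings flow in)

dp_I1/dt = -4*E_Se1/7 - 2*p_I1/7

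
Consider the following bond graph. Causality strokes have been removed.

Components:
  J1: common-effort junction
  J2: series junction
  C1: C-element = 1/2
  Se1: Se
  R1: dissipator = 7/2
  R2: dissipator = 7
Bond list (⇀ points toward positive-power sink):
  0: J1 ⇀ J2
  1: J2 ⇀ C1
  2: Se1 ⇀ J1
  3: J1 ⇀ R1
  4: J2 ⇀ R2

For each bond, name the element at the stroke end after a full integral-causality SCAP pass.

β2 stroke→J1  (Se1 (Se) sets effort on bond)
β0 stroke→J2  (J1 effort already set via bond 2)
β3 stroke→R1  (common-e at J1 fixed by 2)
β1 stroke→J2  (C1: C, integral causality)
β4 stroke→R2  (only one flow-in slot at J2)

β0 stroke→J2
β1 stroke→J2
β2 stroke→J1
β3 stroke→R1
β4 stroke→R2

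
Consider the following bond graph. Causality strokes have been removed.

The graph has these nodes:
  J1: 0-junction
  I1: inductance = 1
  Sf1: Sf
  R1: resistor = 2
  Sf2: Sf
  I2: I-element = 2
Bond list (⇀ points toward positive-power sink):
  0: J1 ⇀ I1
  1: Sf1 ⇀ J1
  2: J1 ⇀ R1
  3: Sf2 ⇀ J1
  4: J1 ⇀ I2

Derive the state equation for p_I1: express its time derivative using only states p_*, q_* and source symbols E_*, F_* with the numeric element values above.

dp_I1/dt = 2*F_Sf1 + 2*F_Sf2 - 2*p_I1 - p_I2

β1 |Sf1  (Sf1 (Sf) sets flow on bond)
β3 |Sf2  (Sf2: flow source, stroke at near end)
β0 |I1  (I1 integral (f out))
β4 |I2  (I2 integral (f out))
β2 |J1  (J1 needs exactly one e-in)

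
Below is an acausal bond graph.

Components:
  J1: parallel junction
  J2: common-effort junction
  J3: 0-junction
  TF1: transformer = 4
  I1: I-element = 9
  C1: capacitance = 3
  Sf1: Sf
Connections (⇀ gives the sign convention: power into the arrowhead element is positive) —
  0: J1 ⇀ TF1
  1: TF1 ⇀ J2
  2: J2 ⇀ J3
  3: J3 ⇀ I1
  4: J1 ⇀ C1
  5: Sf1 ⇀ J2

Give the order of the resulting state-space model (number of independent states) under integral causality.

2  (C1, I1 all integral)

#5 →Sf1  (source Sf1 imposes f)
#3 →I1  (I1: I, integral causality)
#2 →J3  (J3 needs exactly one e-in)
#1 →J2  (only one effort-in slot at J2)
#0 →TF1  (TF1: transformer flips bond 1)
#4 →J1  (J1: last free bond brings effort in)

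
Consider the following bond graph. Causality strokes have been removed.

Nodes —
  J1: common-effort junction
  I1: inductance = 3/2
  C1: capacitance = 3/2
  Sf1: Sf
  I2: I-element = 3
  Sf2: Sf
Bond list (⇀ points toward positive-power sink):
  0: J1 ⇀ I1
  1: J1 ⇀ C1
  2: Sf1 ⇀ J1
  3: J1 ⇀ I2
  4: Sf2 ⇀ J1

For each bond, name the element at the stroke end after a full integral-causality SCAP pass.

β0 |I1
β1 |J1
β2 |Sf1
β3 |I2
β4 |Sf2

β2 stroke→Sf1  (source Sf1 imposes f)
β4 stroke→Sf2  (Sf2 fixes flow; stroke at Sf2)
β0 stroke→I1  (I1 integral (f out))
β1 stroke→J1  (C1 integral (e out))
β3 stroke→I2  (J1: bond 1 brought effort, rest push out)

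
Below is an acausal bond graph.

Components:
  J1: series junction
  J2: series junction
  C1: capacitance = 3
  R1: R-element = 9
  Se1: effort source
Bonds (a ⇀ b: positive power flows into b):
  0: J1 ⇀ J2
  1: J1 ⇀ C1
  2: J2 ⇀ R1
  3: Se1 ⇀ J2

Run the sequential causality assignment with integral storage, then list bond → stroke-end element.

β3 |J2  (source Se1 imposes e)
β1 |J1  (C1 integral (e out))
β0 |J2  (only one flow-in slot at J1)
β2 |R1  (closing 1-jn rule on J2)

#0 |J2
#1 |J1
#2 |R1
#3 |J2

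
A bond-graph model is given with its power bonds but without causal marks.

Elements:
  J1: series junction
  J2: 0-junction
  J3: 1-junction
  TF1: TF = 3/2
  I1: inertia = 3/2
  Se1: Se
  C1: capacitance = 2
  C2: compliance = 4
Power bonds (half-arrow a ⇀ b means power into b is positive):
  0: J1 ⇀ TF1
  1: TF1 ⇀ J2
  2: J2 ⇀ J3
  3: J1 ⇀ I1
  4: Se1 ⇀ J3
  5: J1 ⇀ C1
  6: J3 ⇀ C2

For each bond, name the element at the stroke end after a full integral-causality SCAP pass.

bond 0 →J1
bond 1 →TF1
bond 2 →J2
bond 3 →I1
bond 4 →J3
bond 5 →J1
bond 6 →J3

#4 →J3  (Se1: effort source, stroke at far end)
#3 →I1  (I1 integral (f out))
#0 →J1  (1-jn J1 has f-setter on 3)
#5 →J1  (J1 flow already set via bond 3)
#1 →TF1  (TF TF1: opposite of bond 0)
#2 →J2  (J2: last free bond brings effort in)
#6 →J3  (J3 flow already set via bond 2)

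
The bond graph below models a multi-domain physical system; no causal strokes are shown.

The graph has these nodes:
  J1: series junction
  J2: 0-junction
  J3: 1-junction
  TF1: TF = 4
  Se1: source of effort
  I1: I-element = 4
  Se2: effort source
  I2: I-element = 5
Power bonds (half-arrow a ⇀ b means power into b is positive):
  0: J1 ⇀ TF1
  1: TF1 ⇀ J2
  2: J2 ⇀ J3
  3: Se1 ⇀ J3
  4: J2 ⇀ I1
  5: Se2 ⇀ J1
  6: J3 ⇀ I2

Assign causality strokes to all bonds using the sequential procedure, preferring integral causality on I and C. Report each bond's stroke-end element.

#3 stroke at J3  (Se1 fixes effort; stroke away)
#5 stroke at J1  (Se2: effort source, stroke at far end)
#0 stroke at TF1  (closing 1-jn rule on J1)
#1 stroke at J2  (TF1 one-in-one-out from 0)
#2 stroke at J3  (0-jn J2 has e-setter on 1)
#4 stroke at I1  (J2: bond 1 brought effort, rest push out)
#6 stroke at I2  (closing 1-jn rule on J3)

#0 →TF1
#1 →J2
#2 →J3
#3 →J3
#4 →I1
#5 →J1
#6 →I2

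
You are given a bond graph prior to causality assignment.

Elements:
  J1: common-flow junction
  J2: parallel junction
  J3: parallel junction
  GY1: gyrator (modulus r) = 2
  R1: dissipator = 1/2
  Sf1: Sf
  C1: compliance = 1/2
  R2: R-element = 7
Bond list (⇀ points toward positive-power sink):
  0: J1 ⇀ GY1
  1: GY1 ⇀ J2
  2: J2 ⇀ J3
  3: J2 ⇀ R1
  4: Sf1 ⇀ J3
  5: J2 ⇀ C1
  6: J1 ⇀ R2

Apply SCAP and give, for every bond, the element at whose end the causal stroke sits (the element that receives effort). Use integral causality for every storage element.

b4 |Sf1  (Sf1 (Sf) sets flow on bond)
b2 |J3  (only one effort-in slot at J3)
b5 |J2  (prefer integral on C1)
b1 |GY1  (0-jn J2 has e-setter on 5)
b3 |R1  (J2 effort already set via bond 5)
b0 |GY1  (GY1 both-in/both-out from 1)
b6 |J1  (J1 flow already set via bond 0)

#0 →GY1
#1 →GY1
#2 →J3
#3 →R1
#4 →Sf1
#5 →J2
#6 →J1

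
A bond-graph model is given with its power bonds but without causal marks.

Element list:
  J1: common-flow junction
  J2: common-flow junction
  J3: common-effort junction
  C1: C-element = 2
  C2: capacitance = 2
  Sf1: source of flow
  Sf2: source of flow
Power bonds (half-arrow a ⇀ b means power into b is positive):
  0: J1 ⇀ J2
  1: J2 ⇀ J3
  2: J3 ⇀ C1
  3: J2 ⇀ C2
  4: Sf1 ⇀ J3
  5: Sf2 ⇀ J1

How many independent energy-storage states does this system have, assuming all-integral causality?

#4 |Sf1  (Sf1: flow source, stroke at near end)
#5 |Sf2  (Sf2 (Sf) sets flow on bond)
#0 |J1  (common-f at J1 fixed by 5)
#1 |J2  (J2 flow already set via bond 0)
#3 |J2  (J2 flow already set via bond 0)
#2 |J3  (J3: last free bond brings effort in)

2  (C1, C2 all integral)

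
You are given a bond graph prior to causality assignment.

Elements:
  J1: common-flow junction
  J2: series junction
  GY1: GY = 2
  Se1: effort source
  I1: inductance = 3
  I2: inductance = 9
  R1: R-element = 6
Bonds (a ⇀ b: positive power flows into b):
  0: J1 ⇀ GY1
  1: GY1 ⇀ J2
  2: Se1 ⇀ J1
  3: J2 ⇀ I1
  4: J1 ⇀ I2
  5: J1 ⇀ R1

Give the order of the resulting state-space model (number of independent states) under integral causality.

bond 2 |J1  (Se1 (Se) sets effort on bond)
bond 3 |I1  (prefer integral on I1)
bond 1 |J2  (1-jn J2 has f-setter on 3)
bond 0 |J1  (GY1: gyrator matches bond 1)
bond 4 |I2  (prefer integral on I2)
bond 5 |J1  (J1 flow already set via bond 4)

2  (I1, I2 all integral)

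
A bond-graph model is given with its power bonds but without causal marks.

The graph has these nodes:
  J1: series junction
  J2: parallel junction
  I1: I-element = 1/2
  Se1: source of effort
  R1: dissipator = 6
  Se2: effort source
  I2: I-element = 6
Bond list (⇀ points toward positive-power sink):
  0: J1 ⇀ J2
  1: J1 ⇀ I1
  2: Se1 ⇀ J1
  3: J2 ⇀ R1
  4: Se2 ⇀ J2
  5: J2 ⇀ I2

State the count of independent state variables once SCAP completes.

2  (I1, I2 all integral)

bond 2 stroke→J1  (Se1 fixes effort; stroke away)
bond 4 stroke→J2  (Se2: effort source, stroke at far end)
bond 0 stroke→J1  (J2 effort already set via bond 4)
bond 3 stroke→R1  (J2: bond 4 brought effort, rest push out)
bond 5 stroke→I2  (J2 effort already set via bond 4)
bond 1 stroke→I1  (J1: last free bond brings flow in)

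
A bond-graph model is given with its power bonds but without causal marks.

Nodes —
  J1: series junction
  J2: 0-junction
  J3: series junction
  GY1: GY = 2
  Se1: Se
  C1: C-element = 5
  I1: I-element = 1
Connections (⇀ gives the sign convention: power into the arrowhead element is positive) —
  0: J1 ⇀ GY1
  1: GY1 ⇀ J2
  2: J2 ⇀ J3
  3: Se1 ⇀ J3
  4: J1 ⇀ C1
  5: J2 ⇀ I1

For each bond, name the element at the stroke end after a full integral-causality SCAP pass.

#0 |GY1
#1 |GY1
#2 |J2
#3 |J3
#4 |J1
#5 |I1

b3 stroke→J3  (source Se1 imposes e)
b2 stroke→J2  (closing 1-jn rule on J3)
b1 stroke→GY1  (common-e at J2 fixed by 2)
b5 stroke→I1  (J2 effort already set via bond 2)
b0 stroke→GY1  (GY GY1: same side as bond 1)
b4 stroke→J1  (1-jn J1 has f-setter on 0)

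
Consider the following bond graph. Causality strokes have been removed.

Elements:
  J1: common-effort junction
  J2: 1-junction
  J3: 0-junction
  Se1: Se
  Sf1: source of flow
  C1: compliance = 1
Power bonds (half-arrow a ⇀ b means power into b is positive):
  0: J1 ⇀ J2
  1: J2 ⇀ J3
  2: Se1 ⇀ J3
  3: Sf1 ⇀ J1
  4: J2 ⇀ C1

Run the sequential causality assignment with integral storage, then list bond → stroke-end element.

bond 2 →J3  (Se1 (Se) sets effort on bond)
bond 3 →Sf1  (source Sf1 imposes f)
bond 0 →J1  (J1 needs exactly one e-in)
bond 1 →J2  (common-f at J2 fixed by 0)
bond 4 →J2  (common-f at J2 fixed by 0)

bond 0 stroke at J1
bond 1 stroke at J2
bond 2 stroke at J3
bond 3 stroke at Sf1
bond 4 stroke at J2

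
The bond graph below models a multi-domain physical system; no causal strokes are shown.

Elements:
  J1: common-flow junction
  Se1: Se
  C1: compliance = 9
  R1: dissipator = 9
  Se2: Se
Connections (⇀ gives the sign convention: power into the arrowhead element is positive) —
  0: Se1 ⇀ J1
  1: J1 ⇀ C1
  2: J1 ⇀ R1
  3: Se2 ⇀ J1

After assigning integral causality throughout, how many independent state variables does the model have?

1  (C1 all integral)

b0 |J1  (Se1: effort source, stroke at far end)
b3 |J1  (source Se2 imposes e)
b1 |J1  (C1: C, integral causality)
b2 |R1  (only one flow-in slot at J1)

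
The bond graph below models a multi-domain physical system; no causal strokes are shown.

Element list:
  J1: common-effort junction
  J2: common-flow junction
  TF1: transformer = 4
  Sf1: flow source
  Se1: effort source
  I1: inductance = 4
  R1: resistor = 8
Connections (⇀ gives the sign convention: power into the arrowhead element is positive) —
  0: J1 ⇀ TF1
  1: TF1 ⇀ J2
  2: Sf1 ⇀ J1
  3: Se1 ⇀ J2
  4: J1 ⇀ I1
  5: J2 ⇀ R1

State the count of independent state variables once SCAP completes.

β2 |Sf1  (Sf1 (Sf) sets flow on bond)
β3 |J2  (source Se1 imposes e)
β4 |I1  (I1 outputs flow p/I1)
β0 |J1  (J1: last free bond brings effort in)
β1 |TF1  (through TF1, causality passes straight; one stroke at TF1)
β5 |J2  (1-jn J2 has f-setter on 1)

1  (I1 all integral)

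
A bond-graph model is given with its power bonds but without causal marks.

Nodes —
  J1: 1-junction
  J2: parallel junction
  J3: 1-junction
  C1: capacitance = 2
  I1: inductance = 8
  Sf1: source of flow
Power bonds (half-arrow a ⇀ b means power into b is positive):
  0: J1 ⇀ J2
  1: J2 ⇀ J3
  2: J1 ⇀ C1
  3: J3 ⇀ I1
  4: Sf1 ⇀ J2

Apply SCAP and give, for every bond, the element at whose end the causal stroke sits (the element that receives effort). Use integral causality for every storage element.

bond 0 →J2
bond 1 →J3
bond 2 →J1
bond 3 →I1
bond 4 →Sf1

b4 stroke at Sf1  (Sf1 fixes flow; stroke at Sf1)
b2 stroke at J1  (C1: C, integral causality)
b0 stroke at J2  (closing 1-jn rule on J1)
b1 stroke at J3  (J2 effort already set via bond 0)
b3 stroke at I1  (J3 needs exactly one f-in)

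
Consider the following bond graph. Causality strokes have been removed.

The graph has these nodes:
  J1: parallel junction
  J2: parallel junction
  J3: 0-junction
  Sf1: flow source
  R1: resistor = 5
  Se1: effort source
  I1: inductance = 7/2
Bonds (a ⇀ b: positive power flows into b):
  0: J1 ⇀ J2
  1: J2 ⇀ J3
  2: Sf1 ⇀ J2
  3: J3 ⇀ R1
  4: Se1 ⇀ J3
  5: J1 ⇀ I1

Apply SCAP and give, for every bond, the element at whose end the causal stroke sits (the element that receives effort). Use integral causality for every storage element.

b2 stroke→Sf1  (Sf1: flow source, stroke at near end)
b4 stroke→J3  (source Se1 imposes e)
b1 stroke→J2  (J3 effort already set via bond 4)
b3 stroke→R1  (common-e at J3 fixed by 4)
b0 stroke→J1  (common-e at J2 fixed by 1)
b5 stroke→I1  (common-e at J1 fixed by 0)

β0 |J1
β1 |J2
β2 |Sf1
β3 |R1
β4 |J3
β5 |I1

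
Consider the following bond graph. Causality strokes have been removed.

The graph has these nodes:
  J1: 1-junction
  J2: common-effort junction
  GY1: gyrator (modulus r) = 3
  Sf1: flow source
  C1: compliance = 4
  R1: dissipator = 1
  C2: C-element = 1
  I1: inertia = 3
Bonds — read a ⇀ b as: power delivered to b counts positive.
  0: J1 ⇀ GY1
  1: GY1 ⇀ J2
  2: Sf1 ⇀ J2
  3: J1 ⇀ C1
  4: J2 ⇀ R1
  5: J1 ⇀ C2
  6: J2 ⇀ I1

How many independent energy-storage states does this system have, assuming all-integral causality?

β2 →Sf1  (Sf1: flow source, stroke at near end)
β3 →J1  (prefer integral on C1)
β5 →J1  (prefer integral on C2)
β0 →GY1  (J1: last free bond brings flow in)
β1 →GY1  (GY1: gyrator matches bond 0)
β6 →I1  (I1 outputs flow p/I1)
β4 →J2  (J2 needs exactly one e-in)

3  (C1, C2, I1 all integral)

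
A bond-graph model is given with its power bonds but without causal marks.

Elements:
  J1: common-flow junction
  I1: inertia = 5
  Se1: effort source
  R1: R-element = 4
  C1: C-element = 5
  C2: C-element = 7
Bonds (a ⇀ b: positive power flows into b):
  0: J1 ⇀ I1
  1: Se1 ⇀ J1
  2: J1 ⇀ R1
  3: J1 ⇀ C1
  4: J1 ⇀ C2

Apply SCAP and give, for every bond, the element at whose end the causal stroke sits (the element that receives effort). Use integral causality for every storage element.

bond 0 →I1
bond 1 →J1
bond 2 →J1
bond 3 →J1
bond 4 →J1

#1 stroke→J1  (Se1: effort source, stroke at far end)
#0 stroke→I1  (I1 integral (f out))
#2 stroke→J1  (common-f at J1 fixed by 0)
#3 stroke→J1  (J1: bond 0 brought flow, rest push out)
#4 stroke→J1  (common-f at J1 fixed by 0)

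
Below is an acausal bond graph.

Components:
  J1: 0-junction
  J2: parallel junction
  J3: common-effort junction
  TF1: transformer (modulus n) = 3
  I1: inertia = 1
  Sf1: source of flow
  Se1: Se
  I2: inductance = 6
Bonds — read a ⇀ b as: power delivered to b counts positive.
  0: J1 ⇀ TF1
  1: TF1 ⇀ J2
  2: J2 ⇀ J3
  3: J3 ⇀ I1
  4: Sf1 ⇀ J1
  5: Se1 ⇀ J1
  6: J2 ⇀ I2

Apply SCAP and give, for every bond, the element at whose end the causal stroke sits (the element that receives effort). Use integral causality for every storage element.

b4 |Sf1  (Sf1 (Sf) sets flow on bond)
b5 |J1  (Se1: effort source, stroke at far end)
b0 |TF1  (0-jn J1 has e-setter on 5)
b1 |J2  (through TF1, causality passes straight; one stroke at TF1)
b2 |J3  (J2: bond 1 brought effort, rest push out)
b6 |I2  (common-e at J2 fixed by 1)
b3 |I1  (common-e at J3 fixed by 2)

bond 0 stroke at TF1
bond 1 stroke at J2
bond 2 stroke at J3
bond 3 stroke at I1
bond 4 stroke at Sf1
bond 5 stroke at J1
bond 6 stroke at I2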